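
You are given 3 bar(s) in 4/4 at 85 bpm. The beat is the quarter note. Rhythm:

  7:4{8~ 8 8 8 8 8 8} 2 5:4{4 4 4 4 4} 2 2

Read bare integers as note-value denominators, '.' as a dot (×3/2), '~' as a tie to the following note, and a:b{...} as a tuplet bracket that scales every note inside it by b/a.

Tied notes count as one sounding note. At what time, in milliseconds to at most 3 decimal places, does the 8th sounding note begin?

note 8 onset = 4b = 2823.529ms

1. 0.0ms @ 0 + 403.361ms (4/7)
2. 403.361ms @ 4/7 + 201.681ms (2/7)
3. 605.042ms @ 6/7 + 201.681ms (2/7)
4. 806.723ms @ 8/7 + 201.681ms (2/7)
5. 1008.403ms @ 10/7 + 201.681ms (2/7)
6. 1210.084ms @ 12/7 + 201.681ms (2/7)
7. 1411.765ms @ 2 + 1411.765ms (2)
8. 2823.529ms @ 4 + 564.706ms (4/5)
9. 3388.235ms @ 24/5 + 564.706ms (4/5)
10. 3952.941ms @ 28/5 + 564.706ms (4/5)
11. 4517.647ms @ 32/5 + 564.706ms (4/5)
12. 5082.353ms @ 36/5 + 564.706ms (4/5)
13. 5647.059ms @ 8 + 1411.765ms (2)
14. 7058.824ms @ 10 + 1411.765ms (2)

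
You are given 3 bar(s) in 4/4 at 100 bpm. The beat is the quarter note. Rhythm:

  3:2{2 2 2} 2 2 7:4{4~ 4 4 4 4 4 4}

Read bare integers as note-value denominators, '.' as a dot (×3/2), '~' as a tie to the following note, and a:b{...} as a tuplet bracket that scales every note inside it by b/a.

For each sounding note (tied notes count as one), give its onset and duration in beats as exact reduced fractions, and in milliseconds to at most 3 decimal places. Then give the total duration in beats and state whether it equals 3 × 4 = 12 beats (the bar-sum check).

1) 0.0ms=0b +800.0ms=4/3b
2) 800.0ms=4/3b +800.0ms=4/3b
3) 1600.0ms=8/3b +800.0ms=4/3b
4) 2400.0ms=4b +1200.0ms=2b
5) 3600.0ms=6b +1200.0ms=2b
6) 4800.0ms=8b +685.714ms=8/7b
7) 5485.714ms=64/7b +342.857ms=4/7b
8) 5828.571ms=68/7b +342.857ms=4/7b
9) 6171.429ms=72/7b +342.857ms=4/7b
10) 6514.286ms=76/7b +342.857ms=4/7b
11) 6857.143ms=80/7b +342.857ms=4/7b
Σ=12b of 12 (100bpm 4/4) — PASS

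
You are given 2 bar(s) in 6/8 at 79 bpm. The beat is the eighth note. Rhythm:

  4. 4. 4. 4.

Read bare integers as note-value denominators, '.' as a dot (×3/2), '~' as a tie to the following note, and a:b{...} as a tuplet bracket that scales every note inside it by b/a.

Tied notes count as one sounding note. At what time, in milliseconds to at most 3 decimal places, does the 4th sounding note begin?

note 4 onset = 9b = 6835.443ms

1. 0.0ms @ 0 + 2278.481ms (3)
2. 2278.481ms @ 3 + 2278.481ms (3)
3. 4556.962ms @ 6 + 2278.481ms (3)
4. 6835.443ms @ 9 + 2278.481ms (3)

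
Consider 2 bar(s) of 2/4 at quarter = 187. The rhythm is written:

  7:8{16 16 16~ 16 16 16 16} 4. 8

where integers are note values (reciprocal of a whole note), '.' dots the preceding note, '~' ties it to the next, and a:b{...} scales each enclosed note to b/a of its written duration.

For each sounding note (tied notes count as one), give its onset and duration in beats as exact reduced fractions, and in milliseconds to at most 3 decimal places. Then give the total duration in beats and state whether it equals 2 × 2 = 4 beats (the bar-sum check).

1) 0.0ms=0b +91.673ms=2/7b
2) 91.673ms=2/7b +91.673ms=2/7b
3) 183.346ms=4/7b +183.346ms=4/7b
4) 366.692ms=8/7b +91.673ms=2/7b
5) 458.365ms=10/7b +91.673ms=2/7b
6) 550.038ms=12/7b +91.673ms=2/7b
7) 641.711ms=2b +481.283ms=3/2b
8) 1122.995ms=7/2b +160.428ms=1/2b
Σ=4b of 4 (187bpm 2/4) — PASS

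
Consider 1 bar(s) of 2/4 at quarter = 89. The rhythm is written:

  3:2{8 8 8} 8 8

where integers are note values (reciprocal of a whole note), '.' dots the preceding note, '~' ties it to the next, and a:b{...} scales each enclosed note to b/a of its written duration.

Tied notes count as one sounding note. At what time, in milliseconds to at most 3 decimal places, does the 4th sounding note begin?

1. 0.0ms @ 0 + 224.719ms (1/3)
2. 224.719ms @ 1/3 + 224.719ms (1/3)
3. 449.438ms @ 2/3 + 224.719ms (1/3)
4. 674.157ms @ 1 + 337.079ms (1/2)
5. 1011.236ms @ 3/2 + 337.079ms (1/2)

note 4 onset = 1b = 674.157ms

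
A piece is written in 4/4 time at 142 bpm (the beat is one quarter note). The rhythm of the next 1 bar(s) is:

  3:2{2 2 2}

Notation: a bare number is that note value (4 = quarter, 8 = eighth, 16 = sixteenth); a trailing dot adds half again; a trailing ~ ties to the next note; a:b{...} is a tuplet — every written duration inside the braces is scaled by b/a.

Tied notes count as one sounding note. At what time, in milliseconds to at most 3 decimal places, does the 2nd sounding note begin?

1. 0.0ms @ 0 + 563.38ms (4/3)
2. 563.38ms @ 4/3 + 563.38ms (4/3)
3. 1126.761ms @ 8/3 + 563.38ms (4/3)

note 2 onset = 4/3b = 563.38ms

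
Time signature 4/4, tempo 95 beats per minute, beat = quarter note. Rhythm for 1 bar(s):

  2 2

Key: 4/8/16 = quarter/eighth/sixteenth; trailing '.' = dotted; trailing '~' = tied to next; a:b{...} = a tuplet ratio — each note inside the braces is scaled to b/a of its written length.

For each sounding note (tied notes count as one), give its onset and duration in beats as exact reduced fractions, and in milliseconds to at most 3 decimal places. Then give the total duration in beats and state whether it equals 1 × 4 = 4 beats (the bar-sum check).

1) 0.0ms=0b +1263.158ms=2b
2) 1263.158ms=2b +1263.158ms=2b
Σ=4b of 4 (95bpm 4/4) — PASS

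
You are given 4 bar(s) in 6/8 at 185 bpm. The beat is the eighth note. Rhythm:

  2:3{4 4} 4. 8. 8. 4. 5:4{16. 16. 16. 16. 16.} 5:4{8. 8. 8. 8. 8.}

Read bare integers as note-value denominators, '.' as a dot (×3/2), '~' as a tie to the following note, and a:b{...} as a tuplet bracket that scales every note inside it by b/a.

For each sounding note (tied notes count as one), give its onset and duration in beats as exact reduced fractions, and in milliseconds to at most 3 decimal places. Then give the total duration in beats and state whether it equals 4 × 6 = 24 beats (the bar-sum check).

1) 0.0ms=0b +972.973ms=3b
2) 972.973ms=3b +972.973ms=3b
3) 1945.946ms=6b +972.973ms=3b
4) 2918.919ms=9b +486.486ms=3/2b
5) 3405.405ms=21/2b +486.486ms=3/2b
6) 3891.892ms=12b +972.973ms=3b
7) 4864.865ms=15b +194.595ms=3/5b
8) 5059.459ms=78/5b +194.595ms=3/5b
9) 5254.054ms=81/5b +194.595ms=3/5b
10) 5448.649ms=84/5b +194.595ms=3/5b
11) 5643.243ms=87/5b +194.595ms=3/5b
12) 5837.838ms=18b +389.189ms=6/5b
13) 6227.027ms=96/5b +389.189ms=6/5b
14) 6616.216ms=102/5b +389.189ms=6/5b
15) 7005.405ms=108/5b +389.189ms=6/5b
16) 7394.595ms=114/5b +389.189ms=6/5b
Σ=24b of 24 (185bpm 6/8) — PASS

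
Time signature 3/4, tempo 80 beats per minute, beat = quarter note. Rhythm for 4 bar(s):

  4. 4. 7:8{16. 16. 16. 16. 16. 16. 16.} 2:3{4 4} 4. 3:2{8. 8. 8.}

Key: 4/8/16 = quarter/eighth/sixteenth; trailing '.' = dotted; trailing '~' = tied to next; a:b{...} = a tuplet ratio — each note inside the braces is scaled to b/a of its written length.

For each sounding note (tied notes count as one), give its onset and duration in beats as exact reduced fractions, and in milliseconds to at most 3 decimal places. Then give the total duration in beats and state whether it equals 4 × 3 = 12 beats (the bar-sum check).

1) 0.0ms=0b +1125.0ms=3/2b
2) 1125.0ms=3/2b +1125.0ms=3/2b
3) 2250.0ms=3b +321.429ms=3/7b
4) 2571.429ms=24/7b +321.429ms=3/7b
5) 2892.857ms=27/7b +321.429ms=3/7b
6) 3214.286ms=30/7b +321.429ms=3/7b
7) 3535.714ms=33/7b +321.429ms=3/7b
8) 3857.143ms=36/7b +321.429ms=3/7b
9) 4178.571ms=39/7b +321.429ms=3/7b
10) 4500.0ms=6b +1125.0ms=3/2b
11) 5625.0ms=15/2b +1125.0ms=3/2b
12) 6750.0ms=9b +1125.0ms=3/2b
13) 7875.0ms=21/2b +375.0ms=1/2b
14) 8250.0ms=11b +375.0ms=1/2b
15) 8625.0ms=23/2b +375.0ms=1/2b
Σ=12b of 12 (80bpm 3/4) — PASS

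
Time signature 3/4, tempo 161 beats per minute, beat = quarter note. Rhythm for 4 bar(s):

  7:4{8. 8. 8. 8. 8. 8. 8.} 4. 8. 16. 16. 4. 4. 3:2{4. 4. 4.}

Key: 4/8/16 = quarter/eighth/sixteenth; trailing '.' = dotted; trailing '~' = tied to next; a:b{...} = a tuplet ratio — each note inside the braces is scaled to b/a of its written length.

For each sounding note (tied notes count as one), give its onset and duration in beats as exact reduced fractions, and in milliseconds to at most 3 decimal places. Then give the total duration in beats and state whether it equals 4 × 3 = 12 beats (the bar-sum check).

1) 0.0ms=0b +159.716ms=3/7b
2) 159.716ms=3/7b +159.716ms=3/7b
3) 319.432ms=6/7b +159.716ms=3/7b
4) 479.148ms=9/7b +159.716ms=3/7b
5) 638.864ms=12/7b +159.716ms=3/7b
6) 798.58ms=15/7b +159.716ms=3/7b
7) 958.296ms=18/7b +159.716ms=3/7b
8) 1118.012ms=3b +559.006ms=3/2b
9) 1677.019ms=9/2b +279.503ms=3/4b
10) 1956.522ms=21/4b +139.752ms=3/8b
11) 2096.273ms=45/8b +139.752ms=3/8b
12) 2236.025ms=6b +559.006ms=3/2b
13) 2795.031ms=15/2b +559.006ms=3/2b
14) 3354.037ms=9b +372.671ms=1b
15) 3726.708ms=10b +372.671ms=1b
16) 4099.379ms=11b +372.671ms=1b
Σ=12b of 12 (161bpm 3/4) — PASS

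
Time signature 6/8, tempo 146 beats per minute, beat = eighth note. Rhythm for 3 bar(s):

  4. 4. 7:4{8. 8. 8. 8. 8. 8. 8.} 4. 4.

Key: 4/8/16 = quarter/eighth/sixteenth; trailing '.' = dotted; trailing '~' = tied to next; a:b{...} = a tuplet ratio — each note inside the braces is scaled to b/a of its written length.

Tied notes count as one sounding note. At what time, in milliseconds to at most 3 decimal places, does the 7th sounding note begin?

1. 0.0ms @ 0 + 1232.877ms (3)
2. 1232.877ms @ 3 + 1232.877ms (3)
3. 2465.753ms @ 6 + 352.25ms (6/7)
4. 2818.004ms @ 48/7 + 352.25ms (6/7)
5. 3170.254ms @ 54/7 + 352.25ms (6/7)
6. 3522.505ms @ 60/7 + 352.25ms (6/7)
7. 3874.755ms @ 66/7 + 352.25ms (6/7)
8. 4227.006ms @ 72/7 + 352.25ms (6/7)
9. 4579.256ms @ 78/7 + 352.25ms (6/7)
10. 4931.507ms @ 12 + 1232.877ms (3)
11. 6164.384ms @ 15 + 1232.877ms (3)

note 7 onset = 66/7b = 3874.755ms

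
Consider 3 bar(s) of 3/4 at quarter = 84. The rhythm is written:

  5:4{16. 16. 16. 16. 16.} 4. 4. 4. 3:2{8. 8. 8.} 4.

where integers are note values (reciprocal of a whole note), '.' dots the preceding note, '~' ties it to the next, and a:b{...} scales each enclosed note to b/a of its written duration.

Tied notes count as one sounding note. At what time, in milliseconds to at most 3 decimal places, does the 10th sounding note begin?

1. 0.0ms @ 0 + 214.286ms (3/10)
2. 214.286ms @ 3/10 + 214.286ms (3/10)
3. 428.571ms @ 3/5 + 214.286ms (3/10)
4. 642.857ms @ 9/10 + 214.286ms (3/10)
5. 857.143ms @ 6/5 + 214.286ms (3/10)
6. 1071.429ms @ 3/2 + 1071.429ms (3/2)
7. 2142.857ms @ 3 + 1071.429ms (3/2)
8. 3214.286ms @ 9/2 + 1071.429ms (3/2)
9. 4285.714ms @ 6 + 357.143ms (1/2)
10. 4642.857ms @ 13/2 + 357.143ms (1/2)
11. 5000.0ms @ 7 + 357.143ms (1/2)
12. 5357.143ms @ 15/2 + 1071.429ms (3/2)

note 10 onset = 13/2b = 4642.857ms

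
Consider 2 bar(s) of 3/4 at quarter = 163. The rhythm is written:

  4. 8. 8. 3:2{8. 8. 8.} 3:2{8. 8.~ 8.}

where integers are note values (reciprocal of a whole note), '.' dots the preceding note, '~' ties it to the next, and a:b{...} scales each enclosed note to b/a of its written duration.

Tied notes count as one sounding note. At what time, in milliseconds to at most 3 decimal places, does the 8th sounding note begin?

1. 0.0ms @ 0 + 552.147ms (3/2)
2. 552.147ms @ 3/2 + 276.074ms (3/4)
3. 828.221ms @ 9/4 + 276.074ms (3/4)
4. 1104.294ms @ 3 + 184.049ms (1/2)
5. 1288.344ms @ 7/2 + 184.049ms (1/2)
6. 1472.393ms @ 4 + 184.049ms (1/2)
7. 1656.442ms @ 9/2 + 184.049ms (1/2)
8. 1840.491ms @ 5 + 368.098ms (1)

note 8 onset = 5b = 1840.491ms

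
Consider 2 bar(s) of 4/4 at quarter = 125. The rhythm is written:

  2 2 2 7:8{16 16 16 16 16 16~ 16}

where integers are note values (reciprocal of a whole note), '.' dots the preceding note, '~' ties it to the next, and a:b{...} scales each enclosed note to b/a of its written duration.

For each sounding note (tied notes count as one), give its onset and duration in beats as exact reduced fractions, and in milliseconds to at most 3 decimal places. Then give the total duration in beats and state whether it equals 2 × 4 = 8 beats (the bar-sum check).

1) 0.0ms=0b +960.0ms=2b
2) 960.0ms=2b +960.0ms=2b
3) 1920.0ms=4b +960.0ms=2b
4) 2880.0ms=6b +137.143ms=2/7b
5) 3017.143ms=44/7b +137.143ms=2/7b
6) 3154.286ms=46/7b +137.143ms=2/7b
7) 3291.429ms=48/7b +137.143ms=2/7b
8) 3428.571ms=50/7b +137.143ms=2/7b
9) 3565.714ms=52/7b +274.286ms=4/7b
Σ=8b of 8 (125bpm 4/4) — PASS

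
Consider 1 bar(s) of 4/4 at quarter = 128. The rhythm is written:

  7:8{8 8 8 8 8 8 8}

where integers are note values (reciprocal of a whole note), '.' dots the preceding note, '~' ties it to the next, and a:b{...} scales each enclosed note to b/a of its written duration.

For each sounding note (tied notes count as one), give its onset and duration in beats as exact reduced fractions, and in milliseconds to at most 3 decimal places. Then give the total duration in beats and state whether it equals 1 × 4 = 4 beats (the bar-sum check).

1) 0.0ms=0b +267.857ms=4/7b
2) 267.857ms=4/7b +267.857ms=4/7b
3) 535.714ms=8/7b +267.857ms=4/7b
4) 803.571ms=12/7b +267.857ms=4/7b
5) 1071.429ms=16/7b +267.857ms=4/7b
6) 1339.286ms=20/7b +267.857ms=4/7b
7) 1607.143ms=24/7b +267.857ms=4/7b
Σ=4b of 4 (128bpm 4/4) — PASS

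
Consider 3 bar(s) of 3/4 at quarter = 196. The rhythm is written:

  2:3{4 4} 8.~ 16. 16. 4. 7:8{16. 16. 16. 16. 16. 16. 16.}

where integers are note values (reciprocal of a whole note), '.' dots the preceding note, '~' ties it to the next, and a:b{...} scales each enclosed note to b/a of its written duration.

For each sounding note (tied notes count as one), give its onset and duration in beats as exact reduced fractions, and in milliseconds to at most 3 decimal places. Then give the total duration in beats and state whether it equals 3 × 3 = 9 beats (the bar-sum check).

1) 0.0ms=0b +459.184ms=3/2b
2) 459.184ms=3/2b +459.184ms=3/2b
3) 918.367ms=3b +344.388ms=9/8b
4) 1262.755ms=33/8b +114.796ms=3/8b
5) 1377.551ms=9/2b +459.184ms=3/2b
6) 1836.735ms=6b +131.195ms=3/7b
7) 1967.93ms=45/7b +131.195ms=3/7b
8) 2099.125ms=48/7b +131.195ms=3/7b
9) 2230.321ms=51/7b +131.195ms=3/7b
10) 2361.516ms=54/7b +131.195ms=3/7b
11) 2492.711ms=57/7b +131.195ms=3/7b
12) 2623.907ms=60/7b +131.195ms=3/7b
Σ=9b of 9 (196bpm 3/4) — PASS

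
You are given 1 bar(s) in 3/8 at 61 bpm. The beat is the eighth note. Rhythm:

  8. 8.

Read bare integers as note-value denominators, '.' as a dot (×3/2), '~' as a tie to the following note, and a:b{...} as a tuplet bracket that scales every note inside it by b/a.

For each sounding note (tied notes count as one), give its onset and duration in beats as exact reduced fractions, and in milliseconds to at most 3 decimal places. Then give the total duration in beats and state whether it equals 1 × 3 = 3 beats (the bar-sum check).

1) 0.0ms=0b +1475.41ms=3/2b
2) 1475.41ms=3/2b +1475.41ms=3/2b
Σ=3b of 3 (61bpm 3/8) — PASS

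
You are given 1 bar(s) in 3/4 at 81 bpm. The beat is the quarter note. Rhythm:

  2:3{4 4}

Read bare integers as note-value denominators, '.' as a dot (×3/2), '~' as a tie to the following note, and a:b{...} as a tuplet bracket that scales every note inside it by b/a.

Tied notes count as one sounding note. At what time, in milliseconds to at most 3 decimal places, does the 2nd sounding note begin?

note 2 onset = 3/2b = 1111.111ms

1. 0.0ms @ 0 + 1111.111ms (3/2)
2. 1111.111ms @ 3/2 + 1111.111ms (3/2)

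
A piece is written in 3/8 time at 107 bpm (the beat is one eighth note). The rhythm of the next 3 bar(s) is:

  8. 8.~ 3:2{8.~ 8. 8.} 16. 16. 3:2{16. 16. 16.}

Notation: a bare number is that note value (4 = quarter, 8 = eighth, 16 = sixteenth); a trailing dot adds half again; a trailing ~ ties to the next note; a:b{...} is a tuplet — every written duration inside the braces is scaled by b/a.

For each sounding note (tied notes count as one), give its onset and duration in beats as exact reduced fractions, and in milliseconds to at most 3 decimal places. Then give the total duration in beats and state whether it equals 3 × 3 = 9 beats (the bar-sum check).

1) 0.0ms=0b +841.121ms=3/2b
2) 841.121ms=3/2b +1962.617ms=7/2b
3) 2803.738ms=5b +560.748ms=1b
4) 3364.486ms=6b +420.561ms=3/4b
5) 3785.047ms=27/4b +420.561ms=3/4b
6) 4205.607ms=15/2b +280.374ms=1/2b
7) 4485.981ms=8b +280.374ms=1/2b
8) 4766.355ms=17/2b +280.374ms=1/2b
Σ=9b of 9 (107bpm 3/8) — PASS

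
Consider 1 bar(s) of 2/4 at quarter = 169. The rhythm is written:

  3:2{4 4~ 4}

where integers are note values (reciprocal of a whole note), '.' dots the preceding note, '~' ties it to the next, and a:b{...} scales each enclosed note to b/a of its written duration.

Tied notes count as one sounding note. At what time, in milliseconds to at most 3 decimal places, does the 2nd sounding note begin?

1. 0.0ms @ 0 + 236.686ms (2/3)
2. 236.686ms @ 2/3 + 473.373ms (4/3)

note 2 onset = 2/3b = 236.686ms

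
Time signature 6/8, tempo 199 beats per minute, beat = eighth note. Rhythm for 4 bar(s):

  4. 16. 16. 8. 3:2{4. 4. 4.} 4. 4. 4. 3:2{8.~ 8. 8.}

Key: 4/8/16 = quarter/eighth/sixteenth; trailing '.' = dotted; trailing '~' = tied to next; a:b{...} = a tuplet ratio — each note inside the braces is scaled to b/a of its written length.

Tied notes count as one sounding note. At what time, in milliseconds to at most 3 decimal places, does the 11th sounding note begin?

note 11 onset = 21b = 6331.658ms

1. 0.0ms @ 0 + 904.523ms (3)
2. 904.523ms @ 3 + 226.131ms (3/4)
3. 1130.653ms @ 15/4 + 226.131ms (3/4)
4. 1356.784ms @ 9/2 + 452.261ms (3/2)
5. 1809.045ms @ 6 + 603.015ms (2)
6. 2412.06ms @ 8 + 603.015ms (2)
7. 3015.075ms @ 10 + 603.015ms (2)
8. 3618.09ms @ 12 + 904.523ms (3)
9. 4522.613ms @ 15 + 904.523ms (3)
10. 5427.136ms @ 18 + 904.523ms (3)
11. 6331.658ms @ 21 + 603.015ms (2)
12. 6934.673ms @ 23 + 301.508ms (1)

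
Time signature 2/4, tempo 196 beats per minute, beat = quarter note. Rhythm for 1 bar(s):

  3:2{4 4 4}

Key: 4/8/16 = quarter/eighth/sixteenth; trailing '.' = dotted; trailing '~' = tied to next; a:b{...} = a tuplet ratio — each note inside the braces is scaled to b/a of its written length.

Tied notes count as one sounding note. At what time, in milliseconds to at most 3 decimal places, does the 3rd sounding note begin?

1. 0.0ms @ 0 + 204.082ms (2/3)
2. 204.082ms @ 2/3 + 204.082ms (2/3)
3. 408.163ms @ 4/3 + 204.082ms (2/3)

note 3 onset = 4/3b = 408.163ms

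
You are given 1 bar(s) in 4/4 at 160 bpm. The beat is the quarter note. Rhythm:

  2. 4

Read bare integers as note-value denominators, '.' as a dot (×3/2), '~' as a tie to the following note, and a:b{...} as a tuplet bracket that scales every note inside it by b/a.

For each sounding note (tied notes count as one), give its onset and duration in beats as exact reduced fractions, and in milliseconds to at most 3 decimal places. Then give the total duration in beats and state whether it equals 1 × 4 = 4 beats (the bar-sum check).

1) 0.0ms=0b +1125.0ms=3b
2) 1125.0ms=3b +375.0ms=1b
Σ=4b of 4 (160bpm 4/4) — PASS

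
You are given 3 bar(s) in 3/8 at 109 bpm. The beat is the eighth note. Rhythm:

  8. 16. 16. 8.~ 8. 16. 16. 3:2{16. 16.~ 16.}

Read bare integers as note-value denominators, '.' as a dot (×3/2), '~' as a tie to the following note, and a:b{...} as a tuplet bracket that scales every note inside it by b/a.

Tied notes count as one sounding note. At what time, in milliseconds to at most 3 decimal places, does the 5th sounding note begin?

note 5 onset = 6b = 3302.752ms

1. 0.0ms @ 0 + 825.688ms (3/2)
2. 825.688ms @ 3/2 + 412.844ms (3/4)
3. 1238.532ms @ 9/4 + 412.844ms (3/4)
4. 1651.376ms @ 3 + 1651.376ms (3)
5. 3302.752ms @ 6 + 412.844ms (3/4)
6. 3715.596ms @ 27/4 + 412.844ms (3/4)
7. 4128.44ms @ 15/2 + 275.229ms (1/2)
8. 4403.67ms @ 8 + 550.459ms (1)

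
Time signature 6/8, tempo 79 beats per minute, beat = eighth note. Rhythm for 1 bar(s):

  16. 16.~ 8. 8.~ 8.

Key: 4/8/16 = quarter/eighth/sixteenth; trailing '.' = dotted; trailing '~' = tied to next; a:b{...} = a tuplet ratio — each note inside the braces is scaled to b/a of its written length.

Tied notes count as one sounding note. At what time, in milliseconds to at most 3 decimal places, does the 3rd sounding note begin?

1. 0.0ms @ 0 + 569.62ms (3/4)
2. 569.62ms @ 3/4 + 1708.861ms (9/4)
3. 2278.481ms @ 3 + 2278.481ms (3)

note 3 onset = 3b = 2278.481ms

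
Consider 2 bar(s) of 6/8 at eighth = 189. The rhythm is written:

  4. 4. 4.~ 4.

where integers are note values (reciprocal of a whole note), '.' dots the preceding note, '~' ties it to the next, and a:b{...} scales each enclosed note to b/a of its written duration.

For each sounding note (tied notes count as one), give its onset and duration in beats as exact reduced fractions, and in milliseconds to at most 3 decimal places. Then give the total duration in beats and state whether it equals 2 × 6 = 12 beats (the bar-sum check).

1) 0.0ms=0b +952.381ms=3b
2) 952.381ms=3b +952.381ms=3b
3) 1904.762ms=6b +1904.762ms=6b
Σ=12b of 12 (189bpm 6/8) — PASS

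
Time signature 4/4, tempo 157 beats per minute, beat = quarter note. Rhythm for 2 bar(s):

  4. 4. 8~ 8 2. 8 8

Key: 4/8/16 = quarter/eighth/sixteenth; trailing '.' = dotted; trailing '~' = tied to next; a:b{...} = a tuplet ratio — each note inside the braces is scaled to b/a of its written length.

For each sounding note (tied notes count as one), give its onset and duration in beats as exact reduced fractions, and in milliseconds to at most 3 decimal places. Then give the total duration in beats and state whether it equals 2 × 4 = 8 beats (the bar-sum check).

1) 0.0ms=0b +573.248ms=3/2b
2) 573.248ms=3/2b +573.248ms=3/2b
3) 1146.497ms=3b +382.166ms=1b
4) 1528.662ms=4b +1146.497ms=3b
5) 2675.159ms=7b +191.083ms=1/2b
6) 2866.242ms=15/2b +191.083ms=1/2b
Σ=8b of 8 (157bpm 4/4) — PASS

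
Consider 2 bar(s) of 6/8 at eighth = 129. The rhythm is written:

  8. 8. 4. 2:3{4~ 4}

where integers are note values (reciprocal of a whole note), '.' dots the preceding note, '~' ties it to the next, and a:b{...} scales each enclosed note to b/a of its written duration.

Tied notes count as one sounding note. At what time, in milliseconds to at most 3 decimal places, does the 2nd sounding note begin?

1. 0.0ms @ 0 + 697.674ms (3/2)
2. 697.674ms @ 3/2 + 697.674ms (3/2)
3. 1395.349ms @ 3 + 1395.349ms (3)
4. 2790.698ms @ 6 + 2790.698ms (6)

note 2 onset = 3/2b = 697.674ms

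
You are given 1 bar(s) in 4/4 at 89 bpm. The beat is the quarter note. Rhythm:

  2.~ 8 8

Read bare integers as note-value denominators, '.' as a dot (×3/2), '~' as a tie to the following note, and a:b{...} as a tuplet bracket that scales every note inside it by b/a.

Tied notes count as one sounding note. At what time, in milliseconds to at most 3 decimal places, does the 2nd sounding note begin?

note 2 onset = 7/2b = 2359.551ms

1. 0.0ms @ 0 + 2359.551ms (7/2)
2. 2359.551ms @ 7/2 + 337.079ms (1/2)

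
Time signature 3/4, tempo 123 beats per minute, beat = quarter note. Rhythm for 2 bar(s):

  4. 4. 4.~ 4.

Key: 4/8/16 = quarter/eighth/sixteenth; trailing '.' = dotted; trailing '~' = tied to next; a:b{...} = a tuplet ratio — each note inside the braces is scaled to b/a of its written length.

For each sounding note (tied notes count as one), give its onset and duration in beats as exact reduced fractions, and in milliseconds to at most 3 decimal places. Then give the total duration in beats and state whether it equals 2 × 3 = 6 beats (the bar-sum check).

1) 0.0ms=0b +731.707ms=3/2b
2) 731.707ms=3/2b +731.707ms=3/2b
3) 1463.415ms=3b +1463.415ms=3b
Σ=6b of 6 (123bpm 3/4) — PASS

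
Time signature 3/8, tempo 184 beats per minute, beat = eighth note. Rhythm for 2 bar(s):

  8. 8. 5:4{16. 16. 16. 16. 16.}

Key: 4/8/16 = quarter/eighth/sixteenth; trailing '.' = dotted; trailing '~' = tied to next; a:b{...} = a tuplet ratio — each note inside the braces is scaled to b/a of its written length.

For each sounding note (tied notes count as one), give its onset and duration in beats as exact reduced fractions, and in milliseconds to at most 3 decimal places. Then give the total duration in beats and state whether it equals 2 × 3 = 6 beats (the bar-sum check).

1) 0.0ms=0b +489.13ms=3/2b
2) 489.13ms=3/2b +489.13ms=3/2b
3) 978.261ms=3b +195.652ms=3/5b
4) 1173.913ms=18/5b +195.652ms=3/5b
5) 1369.565ms=21/5b +195.652ms=3/5b
6) 1565.217ms=24/5b +195.652ms=3/5b
7) 1760.87ms=27/5b +195.652ms=3/5b
Σ=6b of 6 (184bpm 3/8) — PASS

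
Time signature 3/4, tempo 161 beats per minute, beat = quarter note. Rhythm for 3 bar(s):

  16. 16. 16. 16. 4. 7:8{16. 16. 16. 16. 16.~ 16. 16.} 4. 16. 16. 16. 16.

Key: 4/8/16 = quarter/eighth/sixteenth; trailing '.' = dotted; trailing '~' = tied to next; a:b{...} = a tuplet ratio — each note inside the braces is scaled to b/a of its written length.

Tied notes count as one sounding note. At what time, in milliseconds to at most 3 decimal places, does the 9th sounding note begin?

1. 0.0ms @ 0 + 139.752ms (3/8)
2. 139.752ms @ 3/8 + 139.752ms (3/8)
3. 279.503ms @ 3/4 + 139.752ms (3/8)
4. 419.255ms @ 9/8 + 139.752ms (3/8)
5. 559.006ms @ 3/2 + 559.006ms (3/2)
6. 1118.012ms @ 3 + 159.716ms (3/7)
7. 1277.728ms @ 24/7 + 159.716ms (3/7)
8. 1437.445ms @ 27/7 + 159.716ms (3/7)
9. 1597.161ms @ 30/7 + 159.716ms (3/7)
10. 1756.877ms @ 33/7 + 319.432ms (6/7)
11. 2076.309ms @ 39/7 + 159.716ms (3/7)
12. 2236.025ms @ 6 + 559.006ms (3/2)
13. 2795.031ms @ 15/2 + 139.752ms (3/8)
14. 2934.783ms @ 63/8 + 139.752ms (3/8)
15. 3074.534ms @ 33/4 + 139.752ms (3/8)
16. 3214.286ms @ 69/8 + 139.752ms (3/8)

note 9 onset = 30/7b = 1597.161ms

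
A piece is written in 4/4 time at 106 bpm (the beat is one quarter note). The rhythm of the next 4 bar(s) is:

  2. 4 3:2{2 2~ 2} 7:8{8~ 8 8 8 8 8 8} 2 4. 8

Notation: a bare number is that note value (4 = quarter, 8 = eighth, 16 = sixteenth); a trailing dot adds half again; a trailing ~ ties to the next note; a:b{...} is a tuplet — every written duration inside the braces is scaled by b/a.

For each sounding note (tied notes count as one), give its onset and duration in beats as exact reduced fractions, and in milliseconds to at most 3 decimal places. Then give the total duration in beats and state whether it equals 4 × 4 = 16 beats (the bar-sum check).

1) 0.0ms=0b +1698.113ms=3b
2) 1698.113ms=3b +566.038ms=1b
3) 2264.151ms=4b +754.717ms=4/3b
4) 3018.868ms=16/3b +1509.434ms=8/3b
5) 4528.302ms=8b +646.9ms=8/7b
6) 5175.202ms=64/7b +323.45ms=4/7b
7) 5498.652ms=68/7b +323.45ms=4/7b
8) 5822.102ms=72/7b +323.45ms=4/7b
9) 6145.553ms=76/7b +323.45ms=4/7b
10) 6469.003ms=80/7b +323.45ms=4/7b
11) 6792.453ms=12b +1132.075ms=2b
12) 7924.528ms=14b +849.057ms=3/2b
13) 8773.585ms=31/2b +283.019ms=1/2b
Σ=16b of 16 (106bpm 4/4) — PASS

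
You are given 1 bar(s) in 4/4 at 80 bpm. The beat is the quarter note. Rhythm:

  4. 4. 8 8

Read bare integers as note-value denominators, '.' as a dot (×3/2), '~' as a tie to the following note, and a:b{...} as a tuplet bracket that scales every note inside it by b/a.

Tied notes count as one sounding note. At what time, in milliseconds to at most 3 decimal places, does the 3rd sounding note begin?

1. 0.0ms @ 0 + 1125.0ms (3/2)
2. 1125.0ms @ 3/2 + 1125.0ms (3/2)
3. 2250.0ms @ 3 + 375.0ms (1/2)
4. 2625.0ms @ 7/2 + 375.0ms (1/2)

note 3 onset = 3b = 2250.0ms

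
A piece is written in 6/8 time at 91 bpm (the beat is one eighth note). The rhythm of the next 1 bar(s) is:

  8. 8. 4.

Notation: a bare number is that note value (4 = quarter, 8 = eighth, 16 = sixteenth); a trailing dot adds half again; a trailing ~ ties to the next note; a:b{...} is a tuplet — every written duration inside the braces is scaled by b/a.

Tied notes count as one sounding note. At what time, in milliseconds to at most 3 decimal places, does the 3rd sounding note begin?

note 3 onset = 3b = 1978.022ms

1. 0.0ms @ 0 + 989.011ms (3/2)
2. 989.011ms @ 3/2 + 989.011ms (3/2)
3. 1978.022ms @ 3 + 1978.022ms (3)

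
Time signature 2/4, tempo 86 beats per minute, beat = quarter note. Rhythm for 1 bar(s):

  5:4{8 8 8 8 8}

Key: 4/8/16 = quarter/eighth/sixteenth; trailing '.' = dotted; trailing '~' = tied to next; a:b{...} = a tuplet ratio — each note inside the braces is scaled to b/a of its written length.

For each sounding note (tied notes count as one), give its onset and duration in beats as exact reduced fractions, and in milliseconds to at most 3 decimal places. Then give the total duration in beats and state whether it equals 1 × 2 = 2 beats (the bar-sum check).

1) 0.0ms=0b +279.07ms=2/5b
2) 279.07ms=2/5b +279.07ms=2/5b
3) 558.14ms=4/5b +279.07ms=2/5b
4) 837.209ms=6/5b +279.07ms=2/5b
5) 1116.279ms=8/5b +279.07ms=2/5b
Σ=2b of 2 (86bpm 2/4) — PASS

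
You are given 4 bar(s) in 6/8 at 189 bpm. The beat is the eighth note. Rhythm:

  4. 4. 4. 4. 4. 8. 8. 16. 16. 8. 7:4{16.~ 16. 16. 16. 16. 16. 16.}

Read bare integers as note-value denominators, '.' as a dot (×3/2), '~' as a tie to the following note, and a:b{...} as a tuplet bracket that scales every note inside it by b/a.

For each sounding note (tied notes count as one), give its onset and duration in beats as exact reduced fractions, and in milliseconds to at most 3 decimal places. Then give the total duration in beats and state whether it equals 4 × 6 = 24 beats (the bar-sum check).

1) 0.0ms=0b +952.381ms=3b
2) 952.381ms=3b +952.381ms=3b
3) 1904.762ms=6b +952.381ms=3b
4) 2857.143ms=9b +952.381ms=3b
5) 3809.524ms=12b +952.381ms=3b
6) 4761.905ms=15b +476.19ms=3/2b
7) 5238.095ms=33/2b +476.19ms=3/2b
8) 5714.286ms=18b +238.095ms=3/4b
9) 5952.381ms=75/4b +238.095ms=3/4b
10) 6190.476ms=39/2b +476.19ms=3/2b
11) 6666.667ms=21b +272.109ms=6/7b
12) 6938.776ms=153/7b +136.054ms=3/7b
13) 7074.83ms=156/7b +136.054ms=3/7b
14) 7210.884ms=159/7b +136.054ms=3/7b
15) 7346.939ms=162/7b +136.054ms=3/7b
16) 7482.993ms=165/7b +136.054ms=3/7b
Σ=24b of 24 (189bpm 6/8) — PASS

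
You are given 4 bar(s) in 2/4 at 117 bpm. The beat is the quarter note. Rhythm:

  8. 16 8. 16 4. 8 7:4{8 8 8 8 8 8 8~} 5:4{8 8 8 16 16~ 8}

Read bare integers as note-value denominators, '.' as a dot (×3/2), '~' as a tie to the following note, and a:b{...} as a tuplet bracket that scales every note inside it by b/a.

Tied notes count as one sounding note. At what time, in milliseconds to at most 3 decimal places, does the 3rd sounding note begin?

note 3 onset = 1b = 512.821ms

1. 0.0ms @ 0 + 384.615ms (3/4)
2. 384.615ms @ 3/4 + 128.205ms (1/4)
3. 512.821ms @ 1 + 384.615ms (3/4)
4. 897.436ms @ 7/4 + 128.205ms (1/4)
5. 1025.641ms @ 2 + 769.231ms (3/2)
6. 1794.872ms @ 7/2 + 256.41ms (1/2)
7. 2051.282ms @ 4 + 146.52ms (2/7)
8. 2197.802ms @ 30/7 + 146.52ms (2/7)
9. 2344.322ms @ 32/7 + 146.52ms (2/7)
10. 2490.842ms @ 34/7 + 146.52ms (2/7)
11. 2637.363ms @ 36/7 + 146.52ms (2/7)
12. 2783.883ms @ 38/7 + 146.52ms (2/7)
13. 2930.403ms @ 40/7 + 351.648ms (24/35)
14. 3282.051ms @ 32/5 + 205.128ms (2/5)
15. 3487.179ms @ 34/5 + 205.128ms (2/5)
16. 3692.308ms @ 36/5 + 102.564ms (1/5)
17. 3794.872ms @ 37/5 + 307.692ms (3/5)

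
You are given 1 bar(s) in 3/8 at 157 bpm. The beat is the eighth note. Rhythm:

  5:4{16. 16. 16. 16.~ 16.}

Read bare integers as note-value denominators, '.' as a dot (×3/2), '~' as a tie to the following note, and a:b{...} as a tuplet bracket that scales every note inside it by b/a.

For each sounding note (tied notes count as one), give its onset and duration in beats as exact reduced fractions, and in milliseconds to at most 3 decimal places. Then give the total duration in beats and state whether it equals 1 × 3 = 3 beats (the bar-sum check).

1) 0.0ms=0b +229.299ms=3/5b
2) 229.299ms=3/5b +229.299ms=3/5b
3) 458.599ms=6/5b +229.299ms=3/5b
4) 687.898ms=9/5b +458.599ms=6/5b
Σ=3b of 3 (157bpm 3/8) — PASS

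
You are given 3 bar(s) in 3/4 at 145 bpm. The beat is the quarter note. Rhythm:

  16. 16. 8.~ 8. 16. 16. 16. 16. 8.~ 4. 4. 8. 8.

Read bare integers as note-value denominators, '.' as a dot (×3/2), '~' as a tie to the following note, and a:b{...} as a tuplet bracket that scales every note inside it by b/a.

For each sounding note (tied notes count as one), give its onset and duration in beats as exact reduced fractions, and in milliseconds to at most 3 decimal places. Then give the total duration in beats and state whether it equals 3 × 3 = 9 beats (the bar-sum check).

1) 0.0ms=0b +155.172ms=3/8b
2) 155.172ms=3/8b +155.172ms=3/8b
3) 310.345ms=3/4b +620.69ms=3/2b
4) 931.034ms=9/4b +155.172ms=3/8b
5) 1086.207ms=21/8b +155.172ms=3/8b
6) 1241.379ms=3b +155.172ms=3/8b
7) 1396.552ms=27/8b +155.172ms=3/8b
8) 1551.724ms=15/4b +931.034ms=9/4b
9) 2482.759ms=6b +620.69ms=3/2b
10) 3103.448ms=15/2b +310.345ms=3/4b
11) 3413.793ms=33/4b +310.345ms=3/4b
Σ=9b of 9 (145bpm 3/4) — PASS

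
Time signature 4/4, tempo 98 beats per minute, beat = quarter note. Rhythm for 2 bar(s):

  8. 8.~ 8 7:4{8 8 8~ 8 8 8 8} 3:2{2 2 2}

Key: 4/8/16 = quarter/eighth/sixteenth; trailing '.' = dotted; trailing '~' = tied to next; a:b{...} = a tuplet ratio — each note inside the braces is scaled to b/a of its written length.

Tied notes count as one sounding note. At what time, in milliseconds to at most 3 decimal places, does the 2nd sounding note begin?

1. 0.0ms @ 0 + 459.184ms (3/4)
2. 459.184ms @ 3/4 + 765.306ms (5/4)
3. 1224.49ms @ 2 + 174.927ms (2/7)
4. 1399.417ms @ 16/7 + 174.927ms (2/7)
5. 1574.344ms @ 18/7 + 349.854ms (4/7)
6. 1924.198ms @ 22/7 + 174.927ms (2/7)
7. 2099.125ms @ 24/7 + 174.927ms (2/7)
8. 2274.052ms @ 26/7 + 174.927ms (2/7)
9. 2448.98ms @ 4 + 816.327ms (4/3)
10. 3265.306ms @ 16/3 + 816.327ms (4/3)
11. 4081.633ms @ 20/3 + 816.327ms (4/3)

note 2 onset = 3/4b = 459.184ms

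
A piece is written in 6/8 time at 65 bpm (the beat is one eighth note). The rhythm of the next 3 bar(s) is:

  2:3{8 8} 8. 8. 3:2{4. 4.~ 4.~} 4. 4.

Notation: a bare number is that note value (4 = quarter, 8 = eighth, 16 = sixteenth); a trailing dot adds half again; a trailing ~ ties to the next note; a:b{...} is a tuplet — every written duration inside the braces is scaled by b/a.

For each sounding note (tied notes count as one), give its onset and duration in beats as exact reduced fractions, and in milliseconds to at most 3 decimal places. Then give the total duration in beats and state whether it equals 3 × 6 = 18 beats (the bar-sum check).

1) 0.0ms=0b +1384.615ms=3/2b
2) 1384.615ms=3/2b +1384.615ms=3/2b
3) 2769.231ms=3b +1384.615ms=3/2b
4) 4153.846ms=9/2b +1384.615ms=3/2b
5) 5538.462ms=6b +1846.154ms=2b
6) 7384.615ms=8b +6461.538ms=7b
7) 13846.154ms=15b +2769.231ms=3b
Σ=18b of 18 (65bpm 6/8) — PASS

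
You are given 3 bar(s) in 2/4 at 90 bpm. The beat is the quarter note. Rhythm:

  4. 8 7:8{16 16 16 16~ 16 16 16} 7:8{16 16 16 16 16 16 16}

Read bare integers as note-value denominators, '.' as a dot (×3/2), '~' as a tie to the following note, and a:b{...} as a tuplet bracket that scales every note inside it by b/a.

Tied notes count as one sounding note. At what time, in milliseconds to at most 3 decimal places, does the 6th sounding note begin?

note 6 onset = 20/7b = 1904.762ms

1. 0.0ms @ 0 + 1000.0ms (3/2)
2. 1000.0ms @ 3/2 + 333.333ms (1/2)
3. 1333.333ms @ 2 + 190.476ms (2/7)
4. 1523.81ms @ 16/7 + 190.476ms (2/7)
5. 1714.286ms @ 18/7 + 190.476ms (2/7)
6. 1904.762ms @ 20/7 + 380.952ms (4/7)
7. 2285.714ms @ 24/7 + 190.476ms (2/7)
8. 2476.19ms @ 26/7 + 190.476ms (2/7)
9. 2666.667ms @ 4 + 190.476ms (2/7)
10. 2857.143ms @ 30/7 + 190.476ms (2/7)
11. 3047.619ms @ 32/7 + 190.476ms (2/7)
12. 3238.095ms @ 34/7 + 190.476ms (2/7)
13. 3428.571ms @ 36/7 + 190.476ms (2/7)
14. 3619.048ms @ 38/7 + 190.476ms (2/7)
15. 3809.524ms @ 40/7 + 190.476ms (2/7)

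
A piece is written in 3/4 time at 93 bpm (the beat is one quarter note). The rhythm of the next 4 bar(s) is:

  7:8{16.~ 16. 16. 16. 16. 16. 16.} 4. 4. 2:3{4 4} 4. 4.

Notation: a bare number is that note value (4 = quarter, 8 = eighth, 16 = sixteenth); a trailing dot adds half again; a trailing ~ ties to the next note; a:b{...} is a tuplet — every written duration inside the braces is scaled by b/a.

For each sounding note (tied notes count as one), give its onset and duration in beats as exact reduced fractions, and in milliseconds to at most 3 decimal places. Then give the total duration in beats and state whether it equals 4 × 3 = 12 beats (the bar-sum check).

1) 0.0ms=0b +552.995ms=6/7b
2) 552.995ms=6/7b +276.498ms=3/7b
3) 829.493ms=9/7b +276.498ms=3/7b
4) 1105.991ms=12/7b +276.498ms=3/7b
5) 1382.488ms=15/7b +276.498ms=3/7b
6) 1658.986ms=18/7b +276.498ms=3/7b
7) 1935.484ms=3b +967.742ms=3/2b
8) 2903.226ms=9/2b +967.742ms=3/2b
9) 3870.968ms=6b +967.742ms=3/2b
10) 4838.71ms=15/2b +967.742ms=3/2b
11) 5806.452ms=9b +967.742ms=3/2b
12) 6774.194ms=21/2b +967.742ms=3/2b
Σ=12b of 12 (93bpm 3/4) — PASS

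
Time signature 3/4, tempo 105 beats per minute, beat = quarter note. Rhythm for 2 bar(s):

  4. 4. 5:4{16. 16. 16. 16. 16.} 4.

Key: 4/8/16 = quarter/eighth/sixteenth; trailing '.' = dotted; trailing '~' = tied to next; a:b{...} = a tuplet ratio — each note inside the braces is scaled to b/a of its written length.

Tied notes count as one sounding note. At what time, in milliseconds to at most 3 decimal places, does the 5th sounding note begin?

1. 0.0ms @ 0 + 857.143ms (3/2)
2. 857.143ms @ 3/2 + 857.143ms (3/2)
3. 1714.286ms @ 3 + 171.429ms (3/10)
4. 1885.714ms @ 33/10 + 171.429ms (3/10)
5. 2057.143ms @ 18/5 + 171.429ms (3/10)
6. 2228.571ms @ 39/10 + 171.429ms (3/10)
7. 2400.0ms @ 21/5 + 171.429ms (3/10)
8. 2571.429ms @ 9/2 + 857.143ms (3/2)

note 5 onset = 18/5b = 2057.143ms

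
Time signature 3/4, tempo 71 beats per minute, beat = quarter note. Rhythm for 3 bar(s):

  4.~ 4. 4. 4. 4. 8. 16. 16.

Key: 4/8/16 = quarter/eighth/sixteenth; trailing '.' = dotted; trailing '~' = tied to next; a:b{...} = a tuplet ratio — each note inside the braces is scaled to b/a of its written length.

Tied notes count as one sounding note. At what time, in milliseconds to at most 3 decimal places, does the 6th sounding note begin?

note 6 onset = 33/4b = 6971.831ms

1. 0.0ms @ 0 + 2535.211ms (3)
2. 2535.211ms @ 3 + 1267.606ms (3/2)
3. 3802.817ms @ 9/2 + 1267.606ms (3/2)
4. 5070.423ms @ 6 + 1267.606ms (3/2)
5. 6338.028ms @ 15/2 + 633.803ms (3/4)
6. 6971.831ms @ 33/4 + 316.901ms (3/8)
7. 7288.732ms @ 69/8 + 316.901ms (3/8)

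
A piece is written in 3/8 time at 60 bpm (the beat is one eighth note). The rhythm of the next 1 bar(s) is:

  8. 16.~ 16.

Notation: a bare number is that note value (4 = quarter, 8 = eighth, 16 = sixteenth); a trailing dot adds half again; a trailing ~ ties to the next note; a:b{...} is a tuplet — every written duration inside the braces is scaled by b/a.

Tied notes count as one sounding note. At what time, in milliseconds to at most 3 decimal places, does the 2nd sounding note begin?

note 2 onset = 3/2b = 1500.0ms

1. 0.0ms @ 0 + 1500.0ms (3/2)
2. 1500.0ms @ 3/2 + 1500.0ms (3/2)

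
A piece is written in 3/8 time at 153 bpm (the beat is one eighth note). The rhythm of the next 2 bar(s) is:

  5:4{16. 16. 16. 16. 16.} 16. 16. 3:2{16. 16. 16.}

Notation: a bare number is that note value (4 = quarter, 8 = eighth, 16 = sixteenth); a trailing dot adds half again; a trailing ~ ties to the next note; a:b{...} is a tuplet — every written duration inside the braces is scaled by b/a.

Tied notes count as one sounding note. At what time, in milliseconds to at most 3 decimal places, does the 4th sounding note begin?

note 4 onset = 9/5b = 705.882ms

1. 0.0ms @ 0 + 235.294ms (3/5)
2. 235.294ms @ 3/5 + 235.294ms (3/5)
3. 470.588ms @ 6/5 + 235.294ms (3/5)
4. 705.882ms @ 9/5 + 235.294ms (3/5)
5. 941.176ms @ 12/5 + 235.294ms (3/5)
6. 1176.471ms @ 3 + 294.118ms (3/4)
7. 1470.588ms @ 15/4 + 294.118ms (3/4)
8. 1764.706ms @ 9/2 + 196.078ms (1/2)
9. 1960.784ms @ 5 + 196.078ms (1/2)
10. 2156.863ms @ 11/2 + 196.078ms (1/2)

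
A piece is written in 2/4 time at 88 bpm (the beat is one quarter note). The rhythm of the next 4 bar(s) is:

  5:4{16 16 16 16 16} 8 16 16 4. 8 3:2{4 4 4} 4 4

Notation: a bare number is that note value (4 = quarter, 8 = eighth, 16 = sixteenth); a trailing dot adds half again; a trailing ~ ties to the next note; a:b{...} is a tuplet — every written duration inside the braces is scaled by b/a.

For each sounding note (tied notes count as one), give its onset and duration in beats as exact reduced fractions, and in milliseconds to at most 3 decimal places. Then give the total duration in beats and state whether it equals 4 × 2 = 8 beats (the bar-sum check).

1) 0.0ms=0b +136.364ms=1/5b
2) 136.364ms=1/5b +136.364ms=1/5b
3) 272.727ms=2/5b +136.364ms=1/5b
4) 409.091ms=3/5b +136.364ms=1/5b
5) 545.455ms=4/5b +136.364ms=1/5b
6) 681.818ms=1b +340.909ms=1/2b
7) 1022.727ms=3/2b +170.455ms=1/4b
8) 1193.182ms=7/4b +170.455ms=1/4b
9) 1363.636ms=2b +1022.727ms=3/2b
10) 2386.364ms=7/2b +340.909ms=1/2b
11) 2727.273ms=4b +454.545ms=2/3b
12) 3181.818ms=14/3b +454.545ms=2/3b
13) 3636.364ms=16/3b +454.545ms=2/3b
14) 4090.909ms=6b +681.818ms=1b
15) 4772.727ms=7b +681.818ms=1b
Σ=8b of 8 (88bpm 2/4) — PASS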